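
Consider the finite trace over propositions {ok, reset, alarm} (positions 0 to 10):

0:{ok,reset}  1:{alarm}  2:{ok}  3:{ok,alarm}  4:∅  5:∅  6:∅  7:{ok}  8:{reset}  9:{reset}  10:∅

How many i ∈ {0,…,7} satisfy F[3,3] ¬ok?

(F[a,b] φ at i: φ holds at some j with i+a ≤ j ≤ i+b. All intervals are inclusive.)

6

Evaluate at each i in [0,7]:
  i=0: ✗ (none in [3,3])
  i=1: ✓ (witness j=4)
  i=2: ✓ (witness j=5)
  i=3: ✓ (witness j=6)
  i=4: ✗ (none in [7,7])
  i=5: ✓ (witness j=8)
  i=6: ✓ (witness j=9)
  i=7: ✓ (witness j=10)
Positions where it holds: {1, 2, 3, 5, 6, 7} → 6.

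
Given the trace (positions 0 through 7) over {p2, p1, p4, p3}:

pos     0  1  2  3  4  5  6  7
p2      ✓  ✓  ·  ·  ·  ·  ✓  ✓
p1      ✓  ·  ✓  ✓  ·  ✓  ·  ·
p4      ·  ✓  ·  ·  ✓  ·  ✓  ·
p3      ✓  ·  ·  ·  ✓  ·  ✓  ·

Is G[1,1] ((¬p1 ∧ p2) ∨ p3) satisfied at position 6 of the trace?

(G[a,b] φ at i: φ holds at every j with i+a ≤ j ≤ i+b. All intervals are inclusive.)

Check ((¬p1 ∧ p2) ∨ p3) at every j in [7,7]:
  j=7: true
All positions satisfy it → formula holds.

True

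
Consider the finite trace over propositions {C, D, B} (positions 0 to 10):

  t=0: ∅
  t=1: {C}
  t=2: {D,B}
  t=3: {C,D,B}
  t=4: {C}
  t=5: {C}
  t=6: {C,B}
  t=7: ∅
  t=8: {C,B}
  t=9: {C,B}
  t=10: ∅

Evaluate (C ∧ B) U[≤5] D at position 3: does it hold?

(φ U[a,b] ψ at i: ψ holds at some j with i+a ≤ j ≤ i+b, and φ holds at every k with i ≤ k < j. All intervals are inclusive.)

Need some j in [3,8] with D, and (C ∧ B) at every k in [3,j-1].
  j=3: D holds; no prefix to check → satisfied.

Yes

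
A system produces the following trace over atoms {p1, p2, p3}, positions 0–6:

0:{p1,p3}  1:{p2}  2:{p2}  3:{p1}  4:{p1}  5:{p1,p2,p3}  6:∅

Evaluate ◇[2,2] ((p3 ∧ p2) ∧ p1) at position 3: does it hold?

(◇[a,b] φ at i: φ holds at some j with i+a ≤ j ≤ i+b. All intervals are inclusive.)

Holds

Check ((p3 ∧ p2) ∧ p1) at each j in [5,5]:
  j=5: true
Found at j=5 → formula holds.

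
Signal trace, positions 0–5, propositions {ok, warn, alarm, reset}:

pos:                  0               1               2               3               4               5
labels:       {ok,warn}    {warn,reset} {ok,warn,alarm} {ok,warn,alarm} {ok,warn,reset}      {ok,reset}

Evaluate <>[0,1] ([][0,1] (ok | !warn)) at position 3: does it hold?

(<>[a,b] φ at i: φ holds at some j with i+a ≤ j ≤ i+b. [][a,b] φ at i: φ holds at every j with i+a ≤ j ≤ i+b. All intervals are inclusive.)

Check [][0,1] (ok | !warn) at each j in [3,4]:
  j=3: holds on [3,4]
  j=4: holds on [4,5]
Found at j=3 → formula holds.

Yes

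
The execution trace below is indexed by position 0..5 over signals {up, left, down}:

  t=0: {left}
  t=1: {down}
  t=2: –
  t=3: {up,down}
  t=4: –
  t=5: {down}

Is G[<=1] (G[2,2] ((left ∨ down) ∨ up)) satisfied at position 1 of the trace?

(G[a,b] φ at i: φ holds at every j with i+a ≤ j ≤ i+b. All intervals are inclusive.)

Does not hold

Check G[2,2] ((left ∨ down) ∨ up) at every j in [1,2]:
  j=1: holds on [3,3]
  j=2: fails at 4
Fails at j=2 → formula fails.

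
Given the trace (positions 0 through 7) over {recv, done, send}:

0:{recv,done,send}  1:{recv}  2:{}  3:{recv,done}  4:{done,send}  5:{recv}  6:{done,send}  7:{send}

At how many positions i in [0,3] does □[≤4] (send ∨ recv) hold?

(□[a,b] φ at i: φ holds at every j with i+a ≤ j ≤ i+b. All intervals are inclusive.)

1

Evaluate at each i in [0,3]:
  i=0: ✗ (fails at j=2)
  i=1: ✗ (fails at j=2)
  i=2: ✗ (fails at j=2)
  i=3: ✓ (all of [3,7])
Positions where it holds: {3} → 1.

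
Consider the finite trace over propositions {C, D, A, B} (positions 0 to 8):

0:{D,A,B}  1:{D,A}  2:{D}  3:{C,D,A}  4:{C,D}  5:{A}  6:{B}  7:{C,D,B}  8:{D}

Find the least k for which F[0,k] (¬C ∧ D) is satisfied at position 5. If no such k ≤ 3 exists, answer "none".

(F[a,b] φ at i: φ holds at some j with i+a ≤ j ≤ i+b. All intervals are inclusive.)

3

Scan j = 5,6,… for (¬C ∧ D):
  j=5: fails
  j=6: fails
  j=7: fails
  j=8: holds
First hit at j=8, so smallest k = 8-5 = 3.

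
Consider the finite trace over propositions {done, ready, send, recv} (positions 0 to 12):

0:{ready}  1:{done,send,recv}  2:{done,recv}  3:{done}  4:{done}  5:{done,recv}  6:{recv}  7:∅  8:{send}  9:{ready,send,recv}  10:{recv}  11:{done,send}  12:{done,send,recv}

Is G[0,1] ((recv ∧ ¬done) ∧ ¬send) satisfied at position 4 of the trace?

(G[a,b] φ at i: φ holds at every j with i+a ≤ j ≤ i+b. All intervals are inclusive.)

No

Check ((recv ∧ ¬done) ∧ ¬send) at every j in [4,5]:
  j=4: false
  j=5: false
Fails at j=4 → formula fails.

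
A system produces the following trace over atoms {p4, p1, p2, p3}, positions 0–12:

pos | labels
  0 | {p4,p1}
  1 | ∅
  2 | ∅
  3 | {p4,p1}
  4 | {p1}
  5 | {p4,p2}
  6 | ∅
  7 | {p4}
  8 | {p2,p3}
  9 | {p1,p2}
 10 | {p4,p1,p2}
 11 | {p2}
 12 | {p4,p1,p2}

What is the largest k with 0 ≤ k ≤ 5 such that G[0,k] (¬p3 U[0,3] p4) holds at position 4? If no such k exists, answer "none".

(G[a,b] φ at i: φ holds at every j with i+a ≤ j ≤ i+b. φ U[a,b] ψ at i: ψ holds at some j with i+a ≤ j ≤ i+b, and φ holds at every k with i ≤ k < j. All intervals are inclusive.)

(¬p3 U[0,3] p4) must hold from j=4 onward; find where it first fails.
  j=4: holds
  j=5: holds
  j=6: holds
  j=7: holds
  j=8: fails
Holds on [4,7], so largest k = 3.

3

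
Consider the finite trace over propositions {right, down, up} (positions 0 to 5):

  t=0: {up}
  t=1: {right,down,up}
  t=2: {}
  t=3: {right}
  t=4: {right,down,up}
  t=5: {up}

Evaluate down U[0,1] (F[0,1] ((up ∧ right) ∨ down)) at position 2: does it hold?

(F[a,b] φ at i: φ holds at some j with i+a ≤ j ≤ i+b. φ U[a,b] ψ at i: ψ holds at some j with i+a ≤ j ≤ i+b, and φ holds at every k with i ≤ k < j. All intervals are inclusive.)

Need some j in [2,3] with F[0,1] ((up ∧ right) ∨ down), and down at every k in [2,j-1].
  j=2: F[0,1] ((up ∧ right) ∨ down) — fails (none in [2,3]).
  j=3: F[0,1] ((up ∧ right) ∨ down) holds, but down fails at k=2 → not this j.
No j in the window works → until fails.

Does not hold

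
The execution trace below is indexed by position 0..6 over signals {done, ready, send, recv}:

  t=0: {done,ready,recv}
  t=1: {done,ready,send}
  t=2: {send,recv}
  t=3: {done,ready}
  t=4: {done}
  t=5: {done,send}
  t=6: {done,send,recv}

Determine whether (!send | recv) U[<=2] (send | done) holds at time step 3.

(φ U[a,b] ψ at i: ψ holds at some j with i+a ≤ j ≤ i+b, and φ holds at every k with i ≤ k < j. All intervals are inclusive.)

Yes

Need some j in [3,5] with (send | done), and (!send | recv) at every k in [3,j-1].
  j=3: (send | done) holds; no prefix to check → satisfied.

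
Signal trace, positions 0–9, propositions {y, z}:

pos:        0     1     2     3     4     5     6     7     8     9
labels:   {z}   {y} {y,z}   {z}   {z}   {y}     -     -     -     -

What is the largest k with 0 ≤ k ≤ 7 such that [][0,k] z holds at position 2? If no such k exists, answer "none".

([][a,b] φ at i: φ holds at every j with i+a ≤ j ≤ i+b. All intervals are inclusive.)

z must hold from j=2 onward; find where it first fails.
  j=2: holds
  j=3: holds
  j=4: holds
  j=5: fails
Holds on [2,4], so largest k = 2.

2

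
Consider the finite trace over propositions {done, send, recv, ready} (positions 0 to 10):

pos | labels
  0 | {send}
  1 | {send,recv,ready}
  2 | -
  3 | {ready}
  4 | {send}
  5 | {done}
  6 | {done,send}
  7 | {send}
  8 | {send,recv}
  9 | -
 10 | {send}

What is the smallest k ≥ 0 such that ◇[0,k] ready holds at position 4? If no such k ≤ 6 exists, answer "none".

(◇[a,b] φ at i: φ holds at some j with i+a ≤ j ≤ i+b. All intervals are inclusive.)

Scan j = 4,5,… for ready:
  j=4: fails
  j=5: fails
  j=6: fails
  j=7: fails
  j=8: fails
  j=9: fails
  j=10: fails
No j in [4,10] satisfies it → none.

none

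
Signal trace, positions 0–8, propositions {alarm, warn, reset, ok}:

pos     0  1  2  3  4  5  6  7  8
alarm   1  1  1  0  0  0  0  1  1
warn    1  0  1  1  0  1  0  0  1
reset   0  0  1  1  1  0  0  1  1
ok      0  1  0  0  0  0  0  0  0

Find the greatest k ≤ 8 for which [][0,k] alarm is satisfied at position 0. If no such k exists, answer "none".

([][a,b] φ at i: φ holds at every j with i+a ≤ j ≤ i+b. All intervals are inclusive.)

2

alarm must hold from j=0 onward; find where it first fails.
  j=0: holds
  j=1: holds
  j=2: holds
  j=3: fails
Holds on [0,2], so largest k = 2.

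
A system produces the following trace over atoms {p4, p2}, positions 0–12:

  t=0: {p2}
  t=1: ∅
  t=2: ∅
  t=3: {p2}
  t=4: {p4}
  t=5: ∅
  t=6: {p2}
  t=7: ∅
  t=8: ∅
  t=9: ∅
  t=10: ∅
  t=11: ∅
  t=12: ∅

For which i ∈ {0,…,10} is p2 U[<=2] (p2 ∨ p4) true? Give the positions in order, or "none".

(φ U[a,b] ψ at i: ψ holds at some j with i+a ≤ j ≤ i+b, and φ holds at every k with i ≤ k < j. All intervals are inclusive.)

Evaluate at each i in [0,10]:
  i=0: ✓ (rhs at j=0)
  i=1: ✗ (lhs fails at k=1 before rhs at j=3)
  i=2: ✗ (lhs fails at k=2 before rhs at j=3)
  i=3: ✓ (rhs at j=3)
  i=4: ✓ (rhs at j=4)
  i=5: ✗ (lhs fails at k=5 before rhs at j=6)
  i=6: ✓ (rhs at j=6)
  i=7: ✗ (no rhs in [7,9])
  i=8: ✗ (no rhs in [8,10])
  i=9: ✗ (no rhs in [9,11])
  i=10: ✗ (no rhs in [10,12])

0, 3, 4, 6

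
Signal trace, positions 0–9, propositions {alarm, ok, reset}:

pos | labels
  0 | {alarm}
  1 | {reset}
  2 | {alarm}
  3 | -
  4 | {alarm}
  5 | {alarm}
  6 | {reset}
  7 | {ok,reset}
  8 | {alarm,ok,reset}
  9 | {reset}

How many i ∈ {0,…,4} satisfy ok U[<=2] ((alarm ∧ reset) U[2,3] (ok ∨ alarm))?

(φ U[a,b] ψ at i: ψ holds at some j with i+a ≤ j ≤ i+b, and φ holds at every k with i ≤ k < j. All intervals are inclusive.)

Evaluate at each i in [0,4]:
  i=0: ✗ (no rhs in [0,2])
  i=1: ✗ (no rhs in [1,3])
  i=2: ✗ (no rhs in [2,4])
  i=3: ✗ (no rhs in [3,5])
  i=4: ✗ (no rhs in [4,6])
Positions where it holds: {} → 0.

0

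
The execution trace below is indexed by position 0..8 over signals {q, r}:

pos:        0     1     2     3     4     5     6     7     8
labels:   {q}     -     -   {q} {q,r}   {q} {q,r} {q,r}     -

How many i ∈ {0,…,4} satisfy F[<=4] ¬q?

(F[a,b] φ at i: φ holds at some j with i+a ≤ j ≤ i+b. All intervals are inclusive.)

4

Evaluate at each i in [0,4]:
  i=0: ✓ (witness j=1)
  i=1: ✓ (witness j=1)
  i=2: ✓ (witness j=2)
  i=3: ✗ (none in [3,7])
  i=4: ✓ (witness j=8)
Positions where it holds: {0, 1, 2, 4} → 4.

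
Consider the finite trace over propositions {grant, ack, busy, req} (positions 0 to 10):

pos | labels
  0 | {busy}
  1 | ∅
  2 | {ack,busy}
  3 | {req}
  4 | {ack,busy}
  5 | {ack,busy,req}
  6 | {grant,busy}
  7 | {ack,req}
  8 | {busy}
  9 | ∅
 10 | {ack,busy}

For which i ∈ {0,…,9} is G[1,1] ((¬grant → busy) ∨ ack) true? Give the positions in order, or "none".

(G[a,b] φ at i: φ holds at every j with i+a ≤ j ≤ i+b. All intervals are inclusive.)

1, 3, 4, 5, 6, 7, 9

Evaluate at each i in [0,9]:
  i=0: ✗ (fails at j=1)
  i=1: ✓ (all of [2,2])
  i=2: ✗ (fails at j=3)
  i=3: ✓ (all of [4,4])
  i=4: ✓ (all of [5,5])
  i=5: ✓ (all of [6,6])
  i=6: ✓ (all of [7,7])
  i=7: ✓ (all of [8,8])
  i=8: ✗ (fails at j=9)
  i=9: ✓ (all of [10,10])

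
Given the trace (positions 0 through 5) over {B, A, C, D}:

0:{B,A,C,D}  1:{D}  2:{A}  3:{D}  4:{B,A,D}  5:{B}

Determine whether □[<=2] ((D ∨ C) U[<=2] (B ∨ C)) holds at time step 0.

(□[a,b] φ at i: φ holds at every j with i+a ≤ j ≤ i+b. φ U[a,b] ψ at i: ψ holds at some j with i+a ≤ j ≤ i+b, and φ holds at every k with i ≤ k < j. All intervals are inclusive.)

Check ((D ∨ C) U[<=2] (B ∨ C)) at every j in [0,2]:
  j=0: holds
  j=1: fails
  j=2: fails
Fails at j=1 → formula fails.

False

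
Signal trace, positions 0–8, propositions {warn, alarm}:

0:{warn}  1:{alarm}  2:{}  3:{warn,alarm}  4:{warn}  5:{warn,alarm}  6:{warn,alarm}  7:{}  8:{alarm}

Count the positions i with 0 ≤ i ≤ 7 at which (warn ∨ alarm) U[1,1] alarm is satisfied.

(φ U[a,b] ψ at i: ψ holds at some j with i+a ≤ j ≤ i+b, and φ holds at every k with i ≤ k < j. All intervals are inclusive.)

Evaluate at each i in [0,7]:
  i=0: ✓ (rhs at j=1; lhs holds on [0,0])
  i=1: ✗ (no rhs in [2,2])
  i=2: ✗ (lhs fails at k=2 before rhs at j=3)
  i=3: ✗ (no rhs in [4,4])
  i=4: ✓ (rhs at j=5; lhs holds on [4,4])
  i=5: ✓ (rhs at j=6; lhs holds on [5,5])
  i=6: ✗ (no rhs in [7,7])
  i=7: ✗ (lhs fails at k=7 before rhs at j=8)
Positions where it holds: {0, 4, 5} → 3.

3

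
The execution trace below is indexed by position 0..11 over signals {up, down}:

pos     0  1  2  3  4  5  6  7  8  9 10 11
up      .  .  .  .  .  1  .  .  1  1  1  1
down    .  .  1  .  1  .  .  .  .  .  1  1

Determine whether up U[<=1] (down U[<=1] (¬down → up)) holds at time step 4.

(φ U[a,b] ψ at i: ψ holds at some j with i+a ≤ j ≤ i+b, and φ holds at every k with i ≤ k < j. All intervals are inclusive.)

Holds

Need some j in [4,5] with (down U[<=1] (¬down → up)), and up at every k in [4,j-1].
  j=4: (down U[<=1] (¬down → up)) holds; no prefix to check → satisfied.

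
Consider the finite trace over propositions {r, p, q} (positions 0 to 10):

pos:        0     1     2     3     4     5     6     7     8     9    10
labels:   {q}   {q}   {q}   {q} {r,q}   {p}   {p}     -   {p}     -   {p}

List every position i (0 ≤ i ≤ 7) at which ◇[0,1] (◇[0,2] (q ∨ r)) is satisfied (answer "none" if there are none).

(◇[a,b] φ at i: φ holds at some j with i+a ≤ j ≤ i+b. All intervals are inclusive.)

Evaluate at each i in [0,7]:
  i=0: ✓ (witness j=0)
  i=1: ✓ (witness j=1)
  i=2: ✓ (witness j=2)
  i=3: ✓ (witness j=3)
  i=4: ✓ (witness j=4)
  i=5: ✗ (none in [5,6])
  i=6: ✗ (none in [6,7])
  i=7: ✗ (none in [7,8])

0, 1, 2, 3, 4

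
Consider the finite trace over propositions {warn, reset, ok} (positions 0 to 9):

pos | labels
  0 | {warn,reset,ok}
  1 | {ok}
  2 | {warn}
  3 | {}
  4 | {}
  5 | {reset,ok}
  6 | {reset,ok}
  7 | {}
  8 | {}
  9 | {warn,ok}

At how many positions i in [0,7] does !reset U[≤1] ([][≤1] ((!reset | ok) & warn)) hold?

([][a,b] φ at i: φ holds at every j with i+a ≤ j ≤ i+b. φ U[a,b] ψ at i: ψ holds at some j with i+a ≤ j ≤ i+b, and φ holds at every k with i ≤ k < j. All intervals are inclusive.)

Evaluate at each i in [0,7]:
  i=0: ✗ (no rhs in [0,1])
  i=1: ✗ (no rhs in [1,2])
  i=2: ✗ (no rhs in [2,3])
  i=3: ✗ (no rhs in [3,4])
  i=4: ✗ (no rhs in [4,5])
  i=5: ✗ (no rhs in [5,6])
  i=6: ✗ (no rhs in [6,7])
  i=7: ✗ (no rhs in [7,8])
Positions where it holds: {} → 0.

0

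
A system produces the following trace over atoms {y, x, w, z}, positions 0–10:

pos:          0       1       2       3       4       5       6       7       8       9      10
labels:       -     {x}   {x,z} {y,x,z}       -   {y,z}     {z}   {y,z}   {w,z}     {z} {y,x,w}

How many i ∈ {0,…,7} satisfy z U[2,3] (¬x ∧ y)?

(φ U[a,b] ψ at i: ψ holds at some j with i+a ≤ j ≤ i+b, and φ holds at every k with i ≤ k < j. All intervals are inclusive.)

Evaluate at each i in [0,7]:
  i=0: ✗ (no rhs in [2,3])
  i=1: ✗ (no rhs in [3,4])
  i=2: ✗ (lhs fails at k=4 before rhs at j=5)
  i=3: ✗ (lhs fails at k=4 before rhs at j=5)
  i=4: ✗ (lhs fails at k=4 before rhs at j=7)
  i=5: ✓ (rhs at j=7; lhs holds on [5,6])
  i=6: ✗ (no rhs in [8,9])
  i=7: ✗ (no rhs in [9,10])
Positions where it holds: {5} → 1.

1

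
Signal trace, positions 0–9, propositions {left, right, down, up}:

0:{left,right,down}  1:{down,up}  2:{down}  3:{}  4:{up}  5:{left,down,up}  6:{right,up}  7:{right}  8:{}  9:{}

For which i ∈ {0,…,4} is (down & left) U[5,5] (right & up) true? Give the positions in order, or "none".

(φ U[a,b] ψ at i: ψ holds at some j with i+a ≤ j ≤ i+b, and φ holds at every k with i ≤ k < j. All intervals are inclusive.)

Evaluate at each i in [0,4]:
  i=0: ✗ (no rhs in [5,5])
  i=1: ✗ (lhs fails at k=1 before rhs at j=6)
  i=2: ✗ (no rhs in [7,7])
  i=3: ✗ (no rhs in [8,8])
  i=4: ✗ (no rhs in [9,9])

none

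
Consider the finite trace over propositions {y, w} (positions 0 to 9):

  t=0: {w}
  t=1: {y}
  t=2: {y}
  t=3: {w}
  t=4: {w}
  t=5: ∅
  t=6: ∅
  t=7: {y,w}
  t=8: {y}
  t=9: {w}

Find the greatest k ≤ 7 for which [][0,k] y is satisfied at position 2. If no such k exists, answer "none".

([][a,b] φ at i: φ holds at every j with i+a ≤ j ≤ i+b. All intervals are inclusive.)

0

y must hold from j=2 onward; find where it first fails.
  j=2: holds
  j=3: fails
Holds on [2,2], so largest k = 0.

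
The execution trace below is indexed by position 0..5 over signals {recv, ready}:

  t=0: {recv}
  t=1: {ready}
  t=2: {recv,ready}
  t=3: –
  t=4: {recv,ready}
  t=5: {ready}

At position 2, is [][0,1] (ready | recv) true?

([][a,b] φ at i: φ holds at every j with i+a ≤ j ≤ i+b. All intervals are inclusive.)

Check (ready | recv) at every j in [2,3]:
  j=2: true
  j=3: false
Fails at j=3 → formula fails.

No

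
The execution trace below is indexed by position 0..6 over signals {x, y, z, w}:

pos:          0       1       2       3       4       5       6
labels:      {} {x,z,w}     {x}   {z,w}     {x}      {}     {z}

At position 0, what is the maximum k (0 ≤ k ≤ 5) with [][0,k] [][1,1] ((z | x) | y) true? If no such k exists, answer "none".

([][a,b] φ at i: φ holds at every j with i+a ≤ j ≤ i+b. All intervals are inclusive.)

[][1,1] ((z | x) | y) must hold from j=0 onward; find where it first fails.
  j=0: holds
  j=1: holds
  j=2: holds
  j=3: holds
  j=4: fails
Holds on [0,3], so largest k = 3.

3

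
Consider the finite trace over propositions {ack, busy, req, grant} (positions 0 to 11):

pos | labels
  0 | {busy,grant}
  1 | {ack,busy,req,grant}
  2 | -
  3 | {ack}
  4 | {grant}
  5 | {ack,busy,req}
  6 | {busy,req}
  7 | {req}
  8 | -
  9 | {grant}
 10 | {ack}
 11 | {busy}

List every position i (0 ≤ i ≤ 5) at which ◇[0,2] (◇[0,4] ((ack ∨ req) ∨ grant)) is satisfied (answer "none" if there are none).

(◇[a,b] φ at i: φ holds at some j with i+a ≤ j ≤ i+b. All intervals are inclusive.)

Evaluate at each i in [0,5]:
  i=0: ✓ (witness j=0)
  i=1: ✓ (witness j=1)
  i=2: ✓ (witness j=2)
  i=3: ✓ (witness j=3)
  i=4: ✓ (witness j=4)
  i=5: ✓ (witness j=5)

0, 1, 2, 3, 4, 5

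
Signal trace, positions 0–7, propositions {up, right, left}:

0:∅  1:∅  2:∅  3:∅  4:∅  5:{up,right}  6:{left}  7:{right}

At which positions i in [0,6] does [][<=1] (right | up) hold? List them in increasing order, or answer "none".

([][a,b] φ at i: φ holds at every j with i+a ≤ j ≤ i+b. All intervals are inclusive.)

none

Evaluate at each i in [0,6]:
  i=0: ✗ (fails at j=0)
  i=1: ✗ (fails at j=1)
  i=2: ✗ (fails at j=2)
  i=3: ✗ (fails at j=3)
  i=4: ✗ (fails at j=4)
  i=5: ✗ (fails at j=6)
  i=6: ✗ (fails at j=6)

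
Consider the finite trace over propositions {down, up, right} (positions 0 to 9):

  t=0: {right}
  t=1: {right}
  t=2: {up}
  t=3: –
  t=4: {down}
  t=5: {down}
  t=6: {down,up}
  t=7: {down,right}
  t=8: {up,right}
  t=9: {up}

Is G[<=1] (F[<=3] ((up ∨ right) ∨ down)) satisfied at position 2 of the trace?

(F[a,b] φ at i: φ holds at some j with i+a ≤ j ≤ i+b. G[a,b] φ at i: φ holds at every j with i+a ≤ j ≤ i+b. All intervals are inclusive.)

Check F[<=3] ((up ∨ right) ∨ down) at every j in [2,3]:
  j=2: holds (witness at 2)
  j=3: holds (witness at 4)
All positions satisfy it → formula holds.

Holds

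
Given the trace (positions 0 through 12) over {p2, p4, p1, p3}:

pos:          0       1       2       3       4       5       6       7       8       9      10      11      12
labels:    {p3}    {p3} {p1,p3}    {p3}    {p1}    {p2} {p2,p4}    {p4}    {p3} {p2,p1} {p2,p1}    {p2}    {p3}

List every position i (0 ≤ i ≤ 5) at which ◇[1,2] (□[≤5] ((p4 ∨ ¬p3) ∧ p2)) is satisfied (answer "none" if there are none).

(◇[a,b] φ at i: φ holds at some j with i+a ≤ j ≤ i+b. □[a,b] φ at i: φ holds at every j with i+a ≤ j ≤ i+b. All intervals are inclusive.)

Evaluate at each i in [0,5]:
  i=0: ✗ (none in [1,2])
  i=1: ✗ (none in [2,3])
  i=2: ✗ (none in [3,4])
  i=3: ✗ (none in [4,5])
  i=4: ✗ (none in [5,6])
  i=5: ✗ (none in [6,7])

none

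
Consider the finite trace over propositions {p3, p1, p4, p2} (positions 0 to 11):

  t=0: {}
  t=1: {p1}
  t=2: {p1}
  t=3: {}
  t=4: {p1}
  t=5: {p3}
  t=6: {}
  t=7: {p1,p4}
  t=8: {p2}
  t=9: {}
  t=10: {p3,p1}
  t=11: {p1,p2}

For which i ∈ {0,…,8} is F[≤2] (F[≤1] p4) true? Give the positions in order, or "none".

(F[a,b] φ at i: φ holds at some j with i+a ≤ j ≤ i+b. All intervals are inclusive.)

4, 5, 6, 7

Evaluate at each i in [0,8]:
  i=0: ✗ (none in [0,2])
  i=1: ✗ (none in [1,3])
  i=2: ✗ (none in [2,4])
  i=3: ✗ (none in [3,5])
  i=4: ✓ (witness j=6)
  i=5: ✓ (witness j=6)
  i=6: ✓ (witness j=6)
  i=7: ✓ (witness j=7)
  i=8: ✗ (none in [8,10])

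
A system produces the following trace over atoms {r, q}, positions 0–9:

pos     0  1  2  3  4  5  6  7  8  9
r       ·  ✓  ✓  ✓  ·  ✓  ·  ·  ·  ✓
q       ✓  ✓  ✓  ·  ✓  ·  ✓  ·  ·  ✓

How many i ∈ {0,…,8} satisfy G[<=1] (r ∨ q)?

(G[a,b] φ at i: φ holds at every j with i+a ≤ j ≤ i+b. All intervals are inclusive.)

Evaluate at each i in [0,8]:
  i=0: ✓ (all of [0,1])
  i=1: ✓ (all of [1,2])
  i=2: ✓ (all of [2,3])
  i=3: ✓ (all of [3,4])
  i=4: ✓ (all of [4,5])
  i=5: ✓ (all of [5,6])
  i=6: ✗ (fails at j=7)
  i=7: ✗ (fails at j=7)
  i=8: ✗ (fails at j=8)
Positions where it holds: {0, 1, 2, 3, 4, 5} → 6.

6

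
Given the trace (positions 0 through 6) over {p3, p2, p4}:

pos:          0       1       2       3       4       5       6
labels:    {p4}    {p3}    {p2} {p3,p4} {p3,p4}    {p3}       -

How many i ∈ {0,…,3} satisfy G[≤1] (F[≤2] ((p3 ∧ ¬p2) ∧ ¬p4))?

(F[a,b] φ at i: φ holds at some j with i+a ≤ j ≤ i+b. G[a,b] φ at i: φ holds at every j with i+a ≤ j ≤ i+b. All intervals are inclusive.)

Evaluate at each i in [0,3]:
  i=0: ✓ (all of [0,1])
  i=1: ✗ (fails at j=2)
  i=2: ✗ (fails at j=2)
  i=3: ✓ (all of [3,4])
Positions where it holds: {0, 3} → 2.

2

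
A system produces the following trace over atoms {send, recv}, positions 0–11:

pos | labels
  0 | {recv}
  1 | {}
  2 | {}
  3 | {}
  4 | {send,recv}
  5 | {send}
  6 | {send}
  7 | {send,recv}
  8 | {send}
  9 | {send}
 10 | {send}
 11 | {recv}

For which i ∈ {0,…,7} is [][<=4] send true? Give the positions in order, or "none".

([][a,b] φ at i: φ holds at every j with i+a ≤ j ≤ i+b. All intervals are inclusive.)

4, 5, 6

Evaluate at each i in [0,7]:
  i=0: ✗ (fails at j=0)
  i=1: ✗ (fails at j=1)
  i=2: ✗ (fails at j=2)
  i=3: ✗ (fails at j=3)
  i=4: ✓ (all of [4,8])
  i=5: ✓ (all of [5,9])
  i=6: ✓ (all of [6,10])
  i=7: ✗ (fails at j=11)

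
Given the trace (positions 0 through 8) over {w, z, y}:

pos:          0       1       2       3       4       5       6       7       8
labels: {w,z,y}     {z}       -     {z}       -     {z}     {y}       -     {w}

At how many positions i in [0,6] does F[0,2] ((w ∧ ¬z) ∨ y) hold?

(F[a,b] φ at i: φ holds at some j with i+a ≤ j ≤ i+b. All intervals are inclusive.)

Evaluate at each i in [0,6]:
  i=0: ✓ (witness j=0)
  i=1: ✗ (none in [1,3])
  i=2: ✗ (none in [2,4])
  i=3: ✗ (none in [3,5])
  i=4: ✓ (witness j=6)
  i=5: ✓ (witness j=6)
  i=6: ✓ (witness j=6)
Positions where it holds: {0, 4, 5, 6} → 4.

4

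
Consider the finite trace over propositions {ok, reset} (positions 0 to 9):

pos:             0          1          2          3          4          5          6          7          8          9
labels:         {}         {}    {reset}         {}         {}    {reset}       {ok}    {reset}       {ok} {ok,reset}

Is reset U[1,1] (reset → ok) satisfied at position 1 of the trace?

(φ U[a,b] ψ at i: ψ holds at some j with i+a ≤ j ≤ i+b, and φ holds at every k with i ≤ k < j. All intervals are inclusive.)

Need some j in [2,2] with (reset → ok), and reset at every k in [1,j-1].
  j=2: (reset → ok) false.
No j in the window works → until fails.

Does not hold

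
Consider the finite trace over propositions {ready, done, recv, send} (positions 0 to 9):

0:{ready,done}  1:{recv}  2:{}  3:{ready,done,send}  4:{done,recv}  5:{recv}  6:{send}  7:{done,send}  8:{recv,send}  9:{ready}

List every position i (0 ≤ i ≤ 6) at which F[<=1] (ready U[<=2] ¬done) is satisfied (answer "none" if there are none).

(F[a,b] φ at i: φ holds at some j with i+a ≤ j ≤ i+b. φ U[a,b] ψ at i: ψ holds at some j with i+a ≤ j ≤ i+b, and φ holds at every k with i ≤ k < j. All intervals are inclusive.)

0, 1, 2, 4, 5, 6

Evaluate at each i in [0,6]:
  i=0: ✓ (witness j=0)
  i=1: ✓ (witness j=1)
  i=2: ✓ (witness j=2)
  i=3: ✗ (none in [3,4])
  i=4: ✓ (witness j=5)
  i=5: ✓ (witness j=5)
  i=6: ✓ (witness j=6)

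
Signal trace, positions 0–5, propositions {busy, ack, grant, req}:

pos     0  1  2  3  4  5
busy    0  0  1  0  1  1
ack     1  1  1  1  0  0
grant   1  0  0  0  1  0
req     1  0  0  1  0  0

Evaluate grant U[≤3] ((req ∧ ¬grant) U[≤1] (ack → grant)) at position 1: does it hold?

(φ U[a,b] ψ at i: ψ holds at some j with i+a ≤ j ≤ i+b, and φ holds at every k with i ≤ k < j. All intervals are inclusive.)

Need some j in [1,4] with ((req ∧ ¬grant) U[≤1] (ack → grant)), and grant at every k in [1,j-1].
  j=1: ((req ∧ ¬grant) U[≤1] (ack → grant)) — fails.
  j=2: ((req ∧ ¬grant) U[≤1] (ack → grant)) — fails.
  j=3: ((req ∧ ¬grant) U[≤1] (ack → grant)) holds, but grant fails at k=1 → not this j.
  j=4: ((req ∧ ¬grant) U[≤1] (ack → grant)) holds, but grant fails at k=1 → not this j.
No j in the window works → until fails.

False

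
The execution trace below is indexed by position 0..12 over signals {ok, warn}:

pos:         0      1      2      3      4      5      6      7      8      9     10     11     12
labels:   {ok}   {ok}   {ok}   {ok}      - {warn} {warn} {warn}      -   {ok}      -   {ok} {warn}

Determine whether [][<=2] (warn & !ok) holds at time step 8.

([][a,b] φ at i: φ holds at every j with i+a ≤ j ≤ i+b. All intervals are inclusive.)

Check (warn & !ok) at every j in [8,10]:
  j=8: false
  j=9: false
  j=10: false
Fails at j=8 → formula fails.

No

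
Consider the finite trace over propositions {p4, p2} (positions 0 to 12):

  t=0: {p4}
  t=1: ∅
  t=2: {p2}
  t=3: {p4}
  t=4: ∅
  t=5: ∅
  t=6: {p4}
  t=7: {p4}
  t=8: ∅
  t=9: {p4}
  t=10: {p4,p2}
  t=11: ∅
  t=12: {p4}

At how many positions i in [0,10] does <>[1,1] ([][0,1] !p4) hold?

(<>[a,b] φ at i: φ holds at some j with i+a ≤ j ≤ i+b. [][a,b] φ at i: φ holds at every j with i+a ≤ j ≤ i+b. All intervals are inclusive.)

Evaluate at each i in [0,10]:
  i=0: ✓ (witness j=1)
  i=1: ✗ (none in [2,2])
  i=2: ✗ (none in [3,3])
  i=3: ✓ (witness j=4)
  i=4: ✗ (none in [5,5])
  i=5: ✗ (none in [6,6])
  i=6: ✗ (none in [7,7])
  i=7: ✗ (none in [8,8])
  i=8: ✗ (none in [9,9])
  i=9: ✗ (none in [10,10])
  i=10: ✗ (none in [11,11])
Positions where it holds: {0, 3} → 2.

2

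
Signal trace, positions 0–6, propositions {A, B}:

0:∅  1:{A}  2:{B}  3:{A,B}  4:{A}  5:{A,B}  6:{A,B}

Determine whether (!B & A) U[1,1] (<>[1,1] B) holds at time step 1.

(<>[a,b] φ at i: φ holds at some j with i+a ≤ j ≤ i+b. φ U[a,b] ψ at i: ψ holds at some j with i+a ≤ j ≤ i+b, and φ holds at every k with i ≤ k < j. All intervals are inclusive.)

Need some j in [2,2] with <>[1,1] B, and (!B & A) at every k in [1,j-1].
  j=2: <>[1,1] B holds; (!B & A) holds at every k in [1,1] → satisfied.

True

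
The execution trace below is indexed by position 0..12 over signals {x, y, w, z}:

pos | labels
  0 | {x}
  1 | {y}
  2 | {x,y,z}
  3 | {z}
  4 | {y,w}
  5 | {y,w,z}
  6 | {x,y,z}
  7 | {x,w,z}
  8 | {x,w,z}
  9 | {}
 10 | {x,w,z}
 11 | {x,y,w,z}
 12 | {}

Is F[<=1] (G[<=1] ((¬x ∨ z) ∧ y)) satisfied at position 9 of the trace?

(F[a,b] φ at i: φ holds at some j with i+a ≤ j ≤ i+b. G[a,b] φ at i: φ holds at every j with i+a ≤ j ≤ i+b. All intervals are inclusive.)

False

Check G[<=1] ((¬x ∨ z) ∧ y) at each j in [9,10]:
  j=9: fails at 9
  j=10: fails at 10
No position in the window satisfies it → formula fails.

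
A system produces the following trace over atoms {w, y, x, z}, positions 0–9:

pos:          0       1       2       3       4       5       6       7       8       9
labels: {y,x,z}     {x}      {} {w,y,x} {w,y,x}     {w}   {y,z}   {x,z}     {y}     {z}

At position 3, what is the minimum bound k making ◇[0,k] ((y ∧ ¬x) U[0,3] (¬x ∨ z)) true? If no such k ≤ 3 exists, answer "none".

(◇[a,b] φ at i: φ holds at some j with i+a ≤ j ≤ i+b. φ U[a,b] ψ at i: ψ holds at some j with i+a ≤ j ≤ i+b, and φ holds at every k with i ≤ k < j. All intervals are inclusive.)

2

Scan j = 3,4,… for ((y ∧ ¬x) U[0,3] (¬x ∨ z)):
  j=3: fails
  j=4: fails
  j=5: holds
First hit at j=5, so smallest k = 5-3 = 2.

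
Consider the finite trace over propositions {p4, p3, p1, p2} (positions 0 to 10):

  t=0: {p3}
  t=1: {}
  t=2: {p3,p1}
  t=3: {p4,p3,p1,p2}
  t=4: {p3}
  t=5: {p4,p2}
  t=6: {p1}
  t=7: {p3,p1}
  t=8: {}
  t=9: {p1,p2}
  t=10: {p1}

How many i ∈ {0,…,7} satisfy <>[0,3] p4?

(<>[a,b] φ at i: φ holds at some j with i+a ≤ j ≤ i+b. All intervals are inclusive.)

Evaluate at each i in [0,7]:
  i=0: ✓ (witness j=3)
  i=1: ✓ (witness j=3)
  i=2: ✓ (witness j=3)
  i=3: ✓ (witness j=3)
  i=4: ✓ (witness j=5)
  i=5: ✓ (witness j=5)
  i=6: ✗ (none in [6,9])
  i=7: ✗ (none in [7,10])
Positions where it holds: {0, 1, 2, 3, 4, 5} → 6.

6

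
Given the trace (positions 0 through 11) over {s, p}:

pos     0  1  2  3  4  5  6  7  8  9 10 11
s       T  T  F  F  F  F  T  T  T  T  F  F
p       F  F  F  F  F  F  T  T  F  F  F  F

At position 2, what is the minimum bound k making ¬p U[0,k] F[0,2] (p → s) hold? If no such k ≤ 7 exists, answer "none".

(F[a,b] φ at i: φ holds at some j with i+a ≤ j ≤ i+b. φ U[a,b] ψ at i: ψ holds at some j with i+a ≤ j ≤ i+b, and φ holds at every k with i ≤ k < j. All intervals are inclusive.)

Need earliest j ≥ 2 with F[0,2] (p → s), and ¬p at every k in [2,j-1].
  j=2: rhs holds (empty prefix). k = 0.

0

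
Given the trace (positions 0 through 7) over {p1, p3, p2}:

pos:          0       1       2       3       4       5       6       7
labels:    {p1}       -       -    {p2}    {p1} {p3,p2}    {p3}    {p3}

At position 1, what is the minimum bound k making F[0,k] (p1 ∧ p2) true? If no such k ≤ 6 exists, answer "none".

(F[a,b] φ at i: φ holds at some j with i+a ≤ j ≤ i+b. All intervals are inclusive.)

none

Scan j = 1,2,… for (p1 ∧ p2):
  j=1: fails
  j=2: fails
  j=3: fails
  j=4: fails
  j=5: fails
  j=6: fails
  j=7: fails
No j in [1,7] satisfies it → none.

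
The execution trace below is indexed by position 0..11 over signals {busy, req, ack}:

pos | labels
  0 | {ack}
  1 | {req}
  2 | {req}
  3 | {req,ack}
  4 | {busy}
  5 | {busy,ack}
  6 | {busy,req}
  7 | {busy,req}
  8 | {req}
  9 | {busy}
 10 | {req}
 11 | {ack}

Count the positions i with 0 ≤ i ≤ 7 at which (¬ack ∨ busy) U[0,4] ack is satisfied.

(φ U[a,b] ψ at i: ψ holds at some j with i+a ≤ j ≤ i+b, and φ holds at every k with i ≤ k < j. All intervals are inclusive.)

7

Evaluate at each i in [0,7]:
  i=0: ✓ (rhs at j=0)
  i=1: ✓ (rhs at j=3; lhs holds on [1,2])
  i=2: ✓ (rhs at j=3; lhs holds on [2,2])
  i=3: ✓ (rhs at j=3)
  i=4: ✓ (rhs at j=5; lhs holds on [4,4])
  i=5: ✓ (rhs at j=5)
  i=6: ✗ (no rhs in [6,10])
  i=7: ✓ (rhs at j=11; lhs holds on [7,10])
Positions where it holds: {0, 1, 2, 3, 4, 5, 7} → 7.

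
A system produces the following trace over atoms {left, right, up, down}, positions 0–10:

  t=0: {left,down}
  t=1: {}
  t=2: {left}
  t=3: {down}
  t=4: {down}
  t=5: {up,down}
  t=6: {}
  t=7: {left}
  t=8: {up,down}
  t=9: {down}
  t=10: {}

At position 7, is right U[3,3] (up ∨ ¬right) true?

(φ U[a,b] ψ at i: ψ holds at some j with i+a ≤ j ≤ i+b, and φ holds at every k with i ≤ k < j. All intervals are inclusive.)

Need some j in [10,10] with (up ∨ ¬right), and right at every k in [7,j-1].
  j=10: (up ∨ ¬right) holds, but right fails at k=7 → not this j.
No j in the window works → until fails.

Does not hold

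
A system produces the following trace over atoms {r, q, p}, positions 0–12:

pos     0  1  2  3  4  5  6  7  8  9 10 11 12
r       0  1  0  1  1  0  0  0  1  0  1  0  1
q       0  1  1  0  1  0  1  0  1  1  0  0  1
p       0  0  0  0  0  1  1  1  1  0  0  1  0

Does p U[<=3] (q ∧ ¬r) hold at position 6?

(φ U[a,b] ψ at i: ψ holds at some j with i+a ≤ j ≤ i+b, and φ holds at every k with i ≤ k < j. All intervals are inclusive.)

Need some j in [6,9] with (q ∧ ¬r), and p at every k in [6,j-1].
  j=6: (q ∧ ¬r) holds; no prefix to check → satisfied.

Yes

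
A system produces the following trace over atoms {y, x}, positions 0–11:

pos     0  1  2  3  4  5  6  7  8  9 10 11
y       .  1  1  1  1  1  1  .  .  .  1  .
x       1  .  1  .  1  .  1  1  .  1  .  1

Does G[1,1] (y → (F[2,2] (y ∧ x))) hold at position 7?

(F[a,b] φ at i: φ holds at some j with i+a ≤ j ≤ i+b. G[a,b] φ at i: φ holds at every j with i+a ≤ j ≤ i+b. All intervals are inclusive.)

Check (y → (F[2,2] (y ∧ x))) at every j in [8,8]:
  j=8: antecedent false → ✓
All positions satisfy it → formula holds.

Holds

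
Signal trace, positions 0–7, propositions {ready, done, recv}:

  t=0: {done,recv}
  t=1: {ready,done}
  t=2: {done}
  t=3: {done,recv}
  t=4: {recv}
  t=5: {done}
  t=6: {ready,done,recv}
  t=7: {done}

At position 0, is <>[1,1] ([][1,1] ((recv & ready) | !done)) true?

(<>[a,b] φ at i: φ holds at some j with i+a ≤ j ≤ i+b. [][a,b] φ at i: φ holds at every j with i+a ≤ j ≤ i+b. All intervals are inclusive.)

No

Check [][1,1] ((recv & ready) | !done) at each j in [1,1]:
  j=1: fails at 2
No position in the window satisfies it → formula fails.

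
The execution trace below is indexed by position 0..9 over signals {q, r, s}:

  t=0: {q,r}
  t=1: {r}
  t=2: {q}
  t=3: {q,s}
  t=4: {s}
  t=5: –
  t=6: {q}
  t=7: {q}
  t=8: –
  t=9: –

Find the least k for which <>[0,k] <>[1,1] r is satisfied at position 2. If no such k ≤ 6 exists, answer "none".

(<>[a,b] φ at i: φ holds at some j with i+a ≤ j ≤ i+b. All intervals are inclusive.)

Scan j = 2,3,… for <>[1,1] r:
  j=2: fails
  j=3: fails
  j=4: fails
  j=5: fails
  j=6: fails
  j=7: fails
  j=8: fails
No j in [2,8] satisfies it → none.

none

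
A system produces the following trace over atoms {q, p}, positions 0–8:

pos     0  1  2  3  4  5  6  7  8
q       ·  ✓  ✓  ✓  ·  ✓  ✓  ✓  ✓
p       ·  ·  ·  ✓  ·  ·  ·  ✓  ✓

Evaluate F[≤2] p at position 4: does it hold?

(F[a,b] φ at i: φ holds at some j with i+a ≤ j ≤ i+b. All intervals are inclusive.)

Check p at each j in [4,6]:
  j=4: false
  j=5: false
  j=6: false
No position in the window satisfies it → formula fails.

Does not hold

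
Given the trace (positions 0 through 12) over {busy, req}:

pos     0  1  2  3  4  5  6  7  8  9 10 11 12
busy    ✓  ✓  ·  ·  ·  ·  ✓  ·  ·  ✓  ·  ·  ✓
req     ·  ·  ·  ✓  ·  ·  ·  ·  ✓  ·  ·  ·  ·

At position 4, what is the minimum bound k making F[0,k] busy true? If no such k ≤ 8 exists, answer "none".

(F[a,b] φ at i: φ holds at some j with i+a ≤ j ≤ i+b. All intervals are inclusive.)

Scan j = 4,5,… for busy:
  j=4: fails
  j=5: fails
  j=6: holds
First hit at j=6, so smallest k = 6-4 = 2.

2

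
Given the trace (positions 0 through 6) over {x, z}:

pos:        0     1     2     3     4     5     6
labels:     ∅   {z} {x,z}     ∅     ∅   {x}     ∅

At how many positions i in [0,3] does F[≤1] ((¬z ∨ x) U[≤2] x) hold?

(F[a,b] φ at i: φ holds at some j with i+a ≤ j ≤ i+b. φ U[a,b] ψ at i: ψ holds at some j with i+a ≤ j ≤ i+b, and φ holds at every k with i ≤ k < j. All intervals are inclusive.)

Evaluate at each i in [0,3]:
  i=0: ✗ (none in [0,1])
  i=1: ✓ (witness j=2)
  i=2: ✓ (witness j=2)
  i=3: ✓ (witness j=3)
Positions where it holds: {1, 2, 3} → 3.

3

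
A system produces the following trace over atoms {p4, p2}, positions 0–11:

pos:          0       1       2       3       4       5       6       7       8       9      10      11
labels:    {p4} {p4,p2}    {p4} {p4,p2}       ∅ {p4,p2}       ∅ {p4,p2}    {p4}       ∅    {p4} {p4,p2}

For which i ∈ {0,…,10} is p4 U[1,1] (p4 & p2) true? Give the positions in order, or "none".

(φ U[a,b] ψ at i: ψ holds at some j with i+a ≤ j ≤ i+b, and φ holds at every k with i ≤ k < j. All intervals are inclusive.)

Evaluate at each i in [0,10]:
  i=0: ✓ (rhs at j=1; lhs holds on [0,0])
  i=1: ✗ (no rhs in [2,2])
  i=2: ✓ (rhs at j=3; lhs holds on [2,2])
  i=3: ✗ (no rhs in [4,4])
  i=4: ✗ (lhs fails at k=4 before rhs at j=5)
  i=5: ✗ (no rhs in [6,6])
  i=6: ✗ (lhs fails at k=6 before rhs at j=7)
  i=7: ✗ (no rhs in [8,8])
  i=8: ✗ (no rhs in [9,9])
  i=9: ✗ (no rhs in [10,10])
  i=10: ✓ (rhs at j=11; lhs holds on [10,10])

0, 2, 10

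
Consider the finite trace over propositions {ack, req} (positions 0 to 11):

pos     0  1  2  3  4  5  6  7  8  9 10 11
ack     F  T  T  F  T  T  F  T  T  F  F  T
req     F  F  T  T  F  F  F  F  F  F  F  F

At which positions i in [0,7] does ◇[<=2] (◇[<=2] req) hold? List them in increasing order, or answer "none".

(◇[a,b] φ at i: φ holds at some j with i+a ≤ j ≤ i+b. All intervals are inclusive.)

Evaluate at each i in [0,7]:
  i=0: ✓ (witness j=0)
  i=1: ✓ (witness j=1)
  i=2: ✓ (witness j=2)
  i=3: ✓ (witness j=3)
  i=4: ✗ (none in [4,6])
  i=5: ✗ (none in [5,7])
  i=6: ✗ (none in [6,8])
  i=7: ✗ (none in [7,9])

0, 1, 2, 3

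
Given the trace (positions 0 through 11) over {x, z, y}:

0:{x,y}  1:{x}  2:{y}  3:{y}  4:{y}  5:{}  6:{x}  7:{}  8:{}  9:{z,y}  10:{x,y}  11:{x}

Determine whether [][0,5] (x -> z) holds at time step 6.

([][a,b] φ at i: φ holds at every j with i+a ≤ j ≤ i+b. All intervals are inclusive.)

Check (x -> z) at every j in [6,11]:
  j=6: antecedent true; consequent false → ✗
  j=7: antecedent false → ✓
  j=8: antecedent false → ✓
  j=9: antecedent false → ✓
  j=10: antecedent true; consequent false → ✗
  j=11: antecedent true; consequent false → ✗
Fails at j=6 → formula fails.

False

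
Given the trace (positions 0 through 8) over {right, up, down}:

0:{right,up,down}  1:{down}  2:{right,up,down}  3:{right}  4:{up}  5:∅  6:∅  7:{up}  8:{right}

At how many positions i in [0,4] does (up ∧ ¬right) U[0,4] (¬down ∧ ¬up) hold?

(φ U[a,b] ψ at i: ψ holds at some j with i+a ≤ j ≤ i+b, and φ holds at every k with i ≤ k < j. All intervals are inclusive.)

2

Evaluate at each i in [0,4]:
  i=0: ✗ (lhs fails at k=0 before rhs at j=3)
  i=1: ✗ (lhs fails at k=1 before rhs at j=3)
  i=2: ✗ (lhs fails at k=2 before rhs at j=3)
  i=3: ✓ (rhs at j=3)
  i=4: ✓ (rhs at j=5; lhs holds on [4,4])
Positions where it holds: {3, 4} → 2.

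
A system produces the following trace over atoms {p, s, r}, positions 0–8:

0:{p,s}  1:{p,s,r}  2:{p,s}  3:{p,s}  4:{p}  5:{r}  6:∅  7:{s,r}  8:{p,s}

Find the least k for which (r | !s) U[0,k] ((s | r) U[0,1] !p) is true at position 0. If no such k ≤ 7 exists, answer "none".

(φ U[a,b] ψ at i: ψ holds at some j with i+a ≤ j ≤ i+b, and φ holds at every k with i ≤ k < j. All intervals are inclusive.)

none

Need earliest j ≥ 0 with ((s | r) U[0,1] !p), and (r | !s) at every k in [0,j-1].
  j=0: rhs fails.
  j=1: rhs fails.
  j=2: rhs fails.
  j=3: rhs fails.
  j=4: rhs fails.
  j=5: rhs holds but lhs fails at k=0.
  j=6: rhs holds but lhs fails at k=0.
  j=7: rhs holds but lhs fails at k=0.
No witness within the range → none.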